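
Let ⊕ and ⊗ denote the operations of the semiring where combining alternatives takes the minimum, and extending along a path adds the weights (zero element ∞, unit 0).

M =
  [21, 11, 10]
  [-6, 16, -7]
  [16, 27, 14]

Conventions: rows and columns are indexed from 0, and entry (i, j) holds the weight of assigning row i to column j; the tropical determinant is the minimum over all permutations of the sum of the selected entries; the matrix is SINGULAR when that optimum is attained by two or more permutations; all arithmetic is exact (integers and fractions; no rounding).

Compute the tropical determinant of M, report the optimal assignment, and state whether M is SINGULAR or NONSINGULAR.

σ = (0, 1, 2): 21 + 16 + 14 = 51
σ = (0, 2, 1): 21 + (-7) + 27 = 41
σ = (1, 0, 2): 11 + (-6) + 14 = 19
σ = (1, 2, 0): 11 + (-7) + 16 = 20
σ = (2, 0, 1): 10 + (-6) + 27 = 31
σ = (2, 1, 0): 10 + 16 + 16 = 42
Optimal value attained by: σ = (1, 0, 2).
Answer: det⊕(M) = 19; verdict: NONSINGULAR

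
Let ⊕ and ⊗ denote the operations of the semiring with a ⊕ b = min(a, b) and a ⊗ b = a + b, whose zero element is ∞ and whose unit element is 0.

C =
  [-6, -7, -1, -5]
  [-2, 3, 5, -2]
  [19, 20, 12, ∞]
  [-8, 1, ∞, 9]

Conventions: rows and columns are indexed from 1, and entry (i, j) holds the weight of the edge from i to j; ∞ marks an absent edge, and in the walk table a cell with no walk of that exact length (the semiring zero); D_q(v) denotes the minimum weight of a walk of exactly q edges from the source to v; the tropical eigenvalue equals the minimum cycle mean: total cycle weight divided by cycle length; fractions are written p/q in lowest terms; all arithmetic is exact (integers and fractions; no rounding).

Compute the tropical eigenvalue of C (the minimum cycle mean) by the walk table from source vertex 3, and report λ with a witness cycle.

q=0: [∞, ∞, 0, ∞]
q=1: [19, 20, 12, ∞]
q=2: [13, 12, 18, 14]
q=3: [6, 6, 12, 8]
q=4: [0, -1, 5, 1]
Optimal cycle mean attained by: cycle 1->4->1, total (-5) + (-8), length 2.
Answer: λ = -13/2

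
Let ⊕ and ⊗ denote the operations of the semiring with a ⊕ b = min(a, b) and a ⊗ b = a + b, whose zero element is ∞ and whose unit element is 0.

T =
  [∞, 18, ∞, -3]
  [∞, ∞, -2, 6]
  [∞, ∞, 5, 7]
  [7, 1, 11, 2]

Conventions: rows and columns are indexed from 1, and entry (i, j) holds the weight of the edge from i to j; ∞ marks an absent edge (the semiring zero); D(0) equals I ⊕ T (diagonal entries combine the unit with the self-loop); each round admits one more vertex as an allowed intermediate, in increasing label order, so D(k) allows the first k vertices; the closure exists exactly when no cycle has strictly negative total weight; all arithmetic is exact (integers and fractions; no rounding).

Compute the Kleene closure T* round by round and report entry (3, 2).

D(0):
  [0, 18, ∞, -3]
  [∞, 0, -2, 6]
  [∞, ∞, 0, 7]
  [7, 1, 11, 0]
D(1):
  [0, 18, ∞, -3]
  [∞, 0, -2, 6]
  [∞, ∞, 0, 7]
  [7, 1, 11, 0]
D(2):
  [0, 18, 16, -3]
  [∞, 0, -2, 6]
  [∞, ∞, 0, 7]
  [7, 1, -1, 0]
D(3):
  [0, 18, 16, -3]
  [∞, 0, -2, 5]
  [∞, ∞, 0, 7]
  [7, 1, -1, 0]
D(4):
  [0, -2, -4, -3]
  [12, 0, -2, 5]
  [14, 8, 0, 7]
  [7, 1, -1, 0]
Answer: T*[3][2] = 8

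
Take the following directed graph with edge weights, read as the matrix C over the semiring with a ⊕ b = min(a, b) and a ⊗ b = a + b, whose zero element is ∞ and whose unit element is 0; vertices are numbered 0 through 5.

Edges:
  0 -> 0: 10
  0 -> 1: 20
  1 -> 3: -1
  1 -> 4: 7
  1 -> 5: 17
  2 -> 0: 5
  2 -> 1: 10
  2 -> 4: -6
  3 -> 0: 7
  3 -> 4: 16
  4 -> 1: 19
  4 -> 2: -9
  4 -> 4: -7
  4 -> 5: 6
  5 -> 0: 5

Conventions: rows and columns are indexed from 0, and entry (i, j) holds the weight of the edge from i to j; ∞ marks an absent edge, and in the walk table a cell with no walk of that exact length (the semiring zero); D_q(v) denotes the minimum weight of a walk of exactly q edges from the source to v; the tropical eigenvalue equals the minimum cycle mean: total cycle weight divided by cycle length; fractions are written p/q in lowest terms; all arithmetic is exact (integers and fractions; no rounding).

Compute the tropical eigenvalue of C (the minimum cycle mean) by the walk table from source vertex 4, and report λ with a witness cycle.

q=0: [∞, ∞, ∞, ∞, 0, ∞]
q=1: [∞, 19, -9, ∞, -7, 6]
q=2: [-4, 1, -16, 18, -15, -1]
q=3: [-11, -6, -24, 0, -22, -9]
q=4: [-19, -14, -31, -7, -30, -16]
q=5: [-26, -21, -39, -15, -37, -24]
q=6: [-34, -29, -46, -22, -45, -31]
Optimal cycle mean attained by: cycle 2->4->2, total (-6) + (-9), length 2.
Answer: λ = -15/2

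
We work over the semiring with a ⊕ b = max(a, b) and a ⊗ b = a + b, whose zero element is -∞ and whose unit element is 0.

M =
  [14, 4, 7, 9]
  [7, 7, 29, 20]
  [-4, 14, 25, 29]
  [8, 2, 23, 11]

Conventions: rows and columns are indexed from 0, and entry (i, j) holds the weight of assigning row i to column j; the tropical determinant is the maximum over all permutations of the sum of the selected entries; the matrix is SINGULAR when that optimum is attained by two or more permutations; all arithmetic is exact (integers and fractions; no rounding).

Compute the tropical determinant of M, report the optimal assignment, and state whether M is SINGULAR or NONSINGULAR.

σ = (0, 1, 2, 3): 14 + 7 + 25 + 11 = 57
σ = (0, 1, 3, 2): 14 + 7 + 29 + 23 = 73
σ = (0, 2, 1, 3): 14 + 29 + 14 + 11 = 68
σ = (0, 2, 3, 1): 14 + 29 + 29 + 2 = 74
σ = (0, 3, 1, 2): 14 + 20 + 14 + 23 = 71
σ = (0, 3, 2, 1): 14 + 20 + 25 + 2 = 61
σ = (1, 0, 2, 3): 4 + 7 + 25 + 11 = 47
σ = (1, 0, 3, 2): 4 + 7 + 29 + 23 = 63
σ = (1, 2, 0, 3): 4 + 29 + (-4) + 11 = 40
σ = (1, 2, 3, 0): 4 + 29 + 29 + 8 = 70
σ = (1, 3, 0, 2): 4 + 20 + (-4) + 23 = 43
σ = (1, 3, 2, 0): 4 + 20 + 25 + 8 = 57
σ = (2, 0, 1, 3): 7 + 7 + 14 + 11 = 39
σ = (2, 0, 3, 1): 7 + 7 + 29 + 2 = 45
σ = (2, 1, 0, 3): 7 + 7 + (-4) + 11 = 21
σ = (2, 1, 3, 0): 7 + 7 + 29 + 8 = 51
σ = (2, 3, 0, 1): 7 + 20 + (-4) + 2 = 25
σ = (2, 3, 1, 0): 7 + 20 + 14 + 8 = 49
σ = (3, 0, 1, 2): 9 + 7 + 14 + 23 = 53
σ = (3, 0, 2, 1): 9 + 7 + 25 + 2 = 43
σ = (3, 1, 0, 2): 9 + 7 + (-4) + 23 = 35
σ = (3, 1, 2, 0): 9 + 7 + 25 + 8 = 49
σ = (3, 2, 0, 1): 9 + 29 + (-4) + 2 = 36
σ = (3, 2, 1, 0): 9 + 29 + 14 + 8 = 60
Optimal value attained by: σ = (0, 2, 3, 1).
Answer: det⊕(M) = 74; verdict: NONSINGULAR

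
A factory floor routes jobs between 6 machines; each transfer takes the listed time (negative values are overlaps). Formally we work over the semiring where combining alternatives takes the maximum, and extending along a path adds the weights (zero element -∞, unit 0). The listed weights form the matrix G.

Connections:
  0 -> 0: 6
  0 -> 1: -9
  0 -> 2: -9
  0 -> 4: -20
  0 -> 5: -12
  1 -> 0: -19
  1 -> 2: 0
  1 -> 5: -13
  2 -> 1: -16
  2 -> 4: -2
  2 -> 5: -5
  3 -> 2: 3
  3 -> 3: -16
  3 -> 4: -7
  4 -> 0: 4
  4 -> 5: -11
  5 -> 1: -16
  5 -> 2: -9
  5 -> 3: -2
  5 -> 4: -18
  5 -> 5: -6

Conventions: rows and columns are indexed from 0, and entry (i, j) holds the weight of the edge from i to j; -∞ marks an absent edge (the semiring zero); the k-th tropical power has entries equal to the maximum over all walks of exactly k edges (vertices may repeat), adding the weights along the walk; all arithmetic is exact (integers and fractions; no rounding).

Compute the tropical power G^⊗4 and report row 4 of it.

G^⊗2:
  [12, -3, -3, -14, -11, -6]
  [-13, -16, -22, -15, -2, -5]
  [2, -21, -14, -7, -23, -11]
  [-3, -13, -13, -32, 1, -2]
  [10, -5, -5, -13, -16, -8]
  [-14, -22, 1, -8, -9, -12]
G^⊗3:
  [18, 3, 3, -8, -5, 0]
  [2, -21, -12, -7, -22, -11]
  [8, -7, -4, -13, -14, -10]
  [5, -12, -11, -4, -15, -8]
  [16, 1, 1, -10, -7, -2]
  [-5, -15, -5, -14, -1, -4]
G^⊗4:
  [24, 9, 9, -2, 1, 6]
  [8, -7, -4, -13, -14, -10]
  [14, -1, -1, -12, -6, -4]
  [11, -4, -1, -10, -11, -7]
  [22, 7, 7, -4, -1, 4]
  [3, -14, -11, -6, -7, -10]
Answer: row 4 of G^⊗4 = [22, 7, 7, -4, -1, 4]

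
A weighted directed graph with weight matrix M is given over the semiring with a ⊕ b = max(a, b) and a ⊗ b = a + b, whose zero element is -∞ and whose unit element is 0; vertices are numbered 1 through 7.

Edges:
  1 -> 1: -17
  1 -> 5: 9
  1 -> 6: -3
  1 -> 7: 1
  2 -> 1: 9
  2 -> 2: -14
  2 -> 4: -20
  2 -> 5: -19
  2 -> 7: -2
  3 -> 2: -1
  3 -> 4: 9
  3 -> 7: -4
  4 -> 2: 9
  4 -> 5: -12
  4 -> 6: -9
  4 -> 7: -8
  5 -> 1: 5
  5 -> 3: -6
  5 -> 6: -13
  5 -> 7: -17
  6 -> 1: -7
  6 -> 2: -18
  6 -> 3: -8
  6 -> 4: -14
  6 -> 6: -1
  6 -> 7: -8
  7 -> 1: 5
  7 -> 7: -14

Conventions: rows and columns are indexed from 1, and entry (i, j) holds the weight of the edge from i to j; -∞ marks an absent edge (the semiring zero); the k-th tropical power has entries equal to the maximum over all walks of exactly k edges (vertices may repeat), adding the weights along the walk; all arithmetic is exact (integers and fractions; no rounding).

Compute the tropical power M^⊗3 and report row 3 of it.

M^⊗2:
  [14, -21, 3, -17, -8, -4, -8]
  [3, -11, -25, -34, 18, 6, 10]
  [8, 18, -∞, -21, -3, 0, 1]
  [18, -5, -17, -11, -10, -10, 7]
  [-12, -7, -21, 3, 14, 2, 6]
  [-3, -5, -9, 1, 2, -2, -6]
  [-9, -∞, -∞, -∞, 14, 2, 6]
M^⊗3:
  [-3, 2, -12, 12, 23, 11, 15]
  [23, -12, 12, -8, 12, 5, 4]
  [27, 4, -8, -2, 17, 5, 16]
  [12, -2, -16, -8, 27, 15, 19]
  [19, 12, 8, -12, -3, 1, -3]
  [7, 10, -4, 0, 6, -3, -2]
  [19, -16, 8, -12, 0, 1, -3]
Answer: row 3 of M^⊗3 = [27, 4, -8, -2, 17, 5, 16]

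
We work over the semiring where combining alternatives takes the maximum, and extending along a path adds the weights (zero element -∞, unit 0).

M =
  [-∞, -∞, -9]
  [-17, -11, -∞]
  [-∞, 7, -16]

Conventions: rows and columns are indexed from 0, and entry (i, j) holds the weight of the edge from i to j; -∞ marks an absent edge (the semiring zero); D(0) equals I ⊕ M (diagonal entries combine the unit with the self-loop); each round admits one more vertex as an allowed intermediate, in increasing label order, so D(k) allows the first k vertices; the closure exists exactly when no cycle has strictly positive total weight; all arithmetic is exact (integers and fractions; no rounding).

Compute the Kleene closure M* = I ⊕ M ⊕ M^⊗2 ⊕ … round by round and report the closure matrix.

D(0):
  [0, -∞, -9]
  [-17, 0, -∞]
  [-∞, 7, 0]
D(1):
  [0, -∞, -9]
  [-17, 0, -26]
  [-∞, 7, 0]
D(2):
  [0, -∞, -9]
  [-17, 0, -26]
  [-10, 7, 0]
D(3):
  [0, -2, -9]
  [-17, 0, -26]
  [-10, 7, 0]
Answer: M* = [[0, -2, -9], [-17, 0, -26], [-10, 7, 0]]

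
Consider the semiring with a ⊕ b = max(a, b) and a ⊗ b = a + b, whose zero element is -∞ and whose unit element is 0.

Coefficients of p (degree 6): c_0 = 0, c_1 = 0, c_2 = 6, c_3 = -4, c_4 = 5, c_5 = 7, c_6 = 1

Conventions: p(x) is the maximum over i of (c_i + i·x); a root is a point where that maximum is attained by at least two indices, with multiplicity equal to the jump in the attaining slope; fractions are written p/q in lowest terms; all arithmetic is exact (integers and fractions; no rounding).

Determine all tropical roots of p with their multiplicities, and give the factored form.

hull edge (i=0, c=0) to (i=2, c=6): slope 3, span 2
hull edge (i=2, c=6) to (i=5, c=7): slope 1/3, span 3
hull edge (i=5, c=7) to (i=6, c=1): slope -6, span 1
Factored form: p(x) = 1 ⊗ (x ⊕ (-3)) ⊗ (x ⊕ (-3)) ⊗ (x ⊕ (-1/3)) ⊗ (x ⊕ (-1/3)) ⊗ (x ⊕ (-1/3)) ⊗ (x ⊕ 6)
Answer: roots = -3 (mult 2), -1/3 (mult 3), 6 (mult 1)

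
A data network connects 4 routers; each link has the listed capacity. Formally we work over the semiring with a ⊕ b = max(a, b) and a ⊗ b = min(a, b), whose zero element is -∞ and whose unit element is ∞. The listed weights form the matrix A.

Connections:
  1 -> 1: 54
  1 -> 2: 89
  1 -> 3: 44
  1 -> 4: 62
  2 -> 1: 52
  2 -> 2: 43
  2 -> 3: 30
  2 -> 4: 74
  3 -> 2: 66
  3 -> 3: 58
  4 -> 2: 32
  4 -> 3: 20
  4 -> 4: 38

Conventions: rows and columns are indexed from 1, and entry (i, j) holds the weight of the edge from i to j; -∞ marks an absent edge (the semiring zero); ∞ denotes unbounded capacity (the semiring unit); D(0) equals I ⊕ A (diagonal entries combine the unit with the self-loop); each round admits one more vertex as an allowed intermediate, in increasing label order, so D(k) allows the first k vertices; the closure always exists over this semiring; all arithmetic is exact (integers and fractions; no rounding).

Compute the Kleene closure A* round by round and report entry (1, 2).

D(0):
  [∞, 89, 44, 62]
  [52, ∞, 30, 74]
  [-∞, 66, ∞, -∞]
  [-∞, 32, 20, ∞]
D(1):
  [∞, 89, 44, 62]
  [52, ∞, 44, 74]
  [-∞, 66, ∞, -∞]
  [-∞, 32, 20, ∞]
D(2):
  [∞, 89, 44, 74]
  [52, ∞, 44, 74]
  [52, 66, ∞, 66]
  [32, 32, 32, ∞]
D(3):
  [∞, 89, 44, 74]
  [52, ∞, 44, 74]
  [52, 66, ∞, 66]
  [32, 32, 32, ∞]
D(4):
  [∞, 89, 44, 74]
  [52, ∞, 44, 74]
  [52, 66, ∞, 66]
  [32, 32, 32, ∞]
Answer: A*[1][2] = 89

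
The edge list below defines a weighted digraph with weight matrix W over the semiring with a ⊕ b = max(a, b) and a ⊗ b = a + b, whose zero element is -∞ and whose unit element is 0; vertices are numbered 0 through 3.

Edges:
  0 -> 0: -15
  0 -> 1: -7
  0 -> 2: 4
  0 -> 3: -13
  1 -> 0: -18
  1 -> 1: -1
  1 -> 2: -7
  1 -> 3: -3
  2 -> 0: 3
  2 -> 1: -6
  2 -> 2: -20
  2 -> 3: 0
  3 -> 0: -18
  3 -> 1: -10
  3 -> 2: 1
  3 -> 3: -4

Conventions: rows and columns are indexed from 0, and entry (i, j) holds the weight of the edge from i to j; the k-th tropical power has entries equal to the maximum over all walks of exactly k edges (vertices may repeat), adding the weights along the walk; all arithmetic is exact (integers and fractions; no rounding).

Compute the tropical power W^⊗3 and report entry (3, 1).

W^⊗2:
  [7, -2, -11, 4]
  [-4, -2, -2, -4]
  [-12, -4, 7, -4]
  [4, -5, -3, 1]
W^⊗3:
  [-8, 0, 11, 0]
  [1, -3, 0, -2]
  [10, 1, -3, 7]
  [0, -3, 8, -3]
Key observation: the optimum is the walk 3->2->0->1, with weight 1 + 3 + (-7) = -3.
Optimal value attained by: walk 3->2->0->1.
Answer: (W^⊗3)[3][1] = -3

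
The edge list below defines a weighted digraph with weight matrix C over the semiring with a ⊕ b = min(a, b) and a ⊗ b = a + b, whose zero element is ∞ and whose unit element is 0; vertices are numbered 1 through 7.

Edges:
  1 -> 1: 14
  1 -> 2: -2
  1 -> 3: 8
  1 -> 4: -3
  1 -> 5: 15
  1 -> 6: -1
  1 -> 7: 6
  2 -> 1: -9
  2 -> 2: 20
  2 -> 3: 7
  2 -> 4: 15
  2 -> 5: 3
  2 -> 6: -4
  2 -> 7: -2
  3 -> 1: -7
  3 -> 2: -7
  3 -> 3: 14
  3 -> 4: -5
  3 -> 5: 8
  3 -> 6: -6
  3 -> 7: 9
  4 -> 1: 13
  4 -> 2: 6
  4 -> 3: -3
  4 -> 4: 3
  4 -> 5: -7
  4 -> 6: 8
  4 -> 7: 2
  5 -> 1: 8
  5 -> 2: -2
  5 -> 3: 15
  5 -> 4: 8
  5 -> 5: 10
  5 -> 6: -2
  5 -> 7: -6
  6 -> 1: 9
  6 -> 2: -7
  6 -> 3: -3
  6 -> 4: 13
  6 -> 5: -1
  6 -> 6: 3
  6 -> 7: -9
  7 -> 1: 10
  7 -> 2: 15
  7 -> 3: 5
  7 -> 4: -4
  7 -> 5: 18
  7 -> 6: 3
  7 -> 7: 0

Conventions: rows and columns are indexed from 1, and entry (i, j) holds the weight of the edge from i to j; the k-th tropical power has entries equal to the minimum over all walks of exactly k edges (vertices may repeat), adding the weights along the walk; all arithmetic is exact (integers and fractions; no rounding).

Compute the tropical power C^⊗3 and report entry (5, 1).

C^⊗2:
  [-11, -8, -6, 0, -10, -6, -10]
  [0, -11, -7, -12, -5, -10, -13]
  [-16, -13, -9, -10, -12, -11, -15]
  [-10, -10, 0, -8, -4, -9, -13]
  [-11, -9, -5, -10, -3, -6, -11]
  [-16, -10, -4, -13, -4, -11, -9]
  [-2, -4, -7, -4, -11, -1, -6]
C^⊗3:
  [-17, -13, -9, -14, -7, -12, -16]
  [-20, -17, -15, -17, -19, -15, -19]
  [-22, -18, -14, -19, -17, -17, -20]
  [-19, -16, -12, -17, -15, -14, -18]
  [-18, -13, -13, -15, -17, -13, -15]
  [-19, -18, -16, -19, -20, -17, -20]
  [-14, -14, -7, -12, -11, -13, -17]
Key observation: the optimum is the walk 5->6->2->1, with weight (-2) + (-7) + (-9) = -18.
Optimal value attained by: walk 5->6->2->1.
Answer: (C^⊗3)[5][1] = -18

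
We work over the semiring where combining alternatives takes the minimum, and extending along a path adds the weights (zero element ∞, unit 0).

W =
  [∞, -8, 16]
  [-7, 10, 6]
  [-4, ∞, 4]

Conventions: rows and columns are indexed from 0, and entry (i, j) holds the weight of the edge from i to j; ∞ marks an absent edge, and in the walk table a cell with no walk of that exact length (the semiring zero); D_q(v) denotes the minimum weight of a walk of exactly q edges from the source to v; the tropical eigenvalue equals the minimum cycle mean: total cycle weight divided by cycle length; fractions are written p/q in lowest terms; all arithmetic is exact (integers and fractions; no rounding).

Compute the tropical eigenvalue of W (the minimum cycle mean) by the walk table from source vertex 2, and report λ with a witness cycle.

q=0: [∞, ∞, 0]
q=1: [-4, ∞, 4]
q=2: [0, -12, 8]
q=3: [-19, -8, -6]
Optimal cycle mean attained by: cycle 0->1->0, total (-8) + (-7), length 2.
Answer: λ = -15/2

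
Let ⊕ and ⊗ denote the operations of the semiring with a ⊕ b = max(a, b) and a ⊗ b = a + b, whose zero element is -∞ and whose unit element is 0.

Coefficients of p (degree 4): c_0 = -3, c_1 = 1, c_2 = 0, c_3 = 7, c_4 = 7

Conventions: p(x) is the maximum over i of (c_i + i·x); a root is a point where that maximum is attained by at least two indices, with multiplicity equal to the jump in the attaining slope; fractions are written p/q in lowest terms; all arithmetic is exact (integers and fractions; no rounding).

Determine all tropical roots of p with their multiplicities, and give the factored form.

hull edge (i=0, c=-3) to (i=1, c=1): slope 4, span 1
hull edge (i=1, c=1) to (i=3, c=7): slope 3, span 2
hull edge (i=3, c=7) to (i=4, c=7): slope 0, span 1
Factored form: p(x) = 7 ⊗ (x ⊕ (-4)) ⊗ (x ⊕ (-3)) ⊗ (x ⊕ (-3)) ⊗ (x ⊕ 0)
Answer: roots = -4 (mult 1), -3 (mult 2), 0 (mult 1)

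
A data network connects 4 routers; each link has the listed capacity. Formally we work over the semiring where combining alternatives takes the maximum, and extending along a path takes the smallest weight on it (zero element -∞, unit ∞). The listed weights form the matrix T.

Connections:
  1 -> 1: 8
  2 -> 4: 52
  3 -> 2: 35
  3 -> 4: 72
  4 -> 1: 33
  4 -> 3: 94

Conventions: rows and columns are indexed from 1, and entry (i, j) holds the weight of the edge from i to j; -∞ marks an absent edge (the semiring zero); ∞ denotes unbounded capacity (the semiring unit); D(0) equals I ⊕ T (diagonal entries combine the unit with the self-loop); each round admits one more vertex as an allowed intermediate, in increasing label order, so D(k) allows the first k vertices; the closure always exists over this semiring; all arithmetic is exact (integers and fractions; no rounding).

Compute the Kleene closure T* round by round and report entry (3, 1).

D(0):
  [∞, -∞, -∞, -∞]
  [-∞, ∞, -∞, 52]
  [-∞, 35, ∞, 72]
  [33, -∞, 94, ∞]
D(1):
  [∞, -∞, -∞, -∞]
  [-∞, ∞, -∞, 52]
  [-∞, 35, ∞, 72]
  [33, -∞, 94, ∞]
D(2):
  [∞, -∞, -∞, -∞]
  [-∞, ∞, -∞, 52]
  [-∞, 35, ∞, 72]
  [33, -∞, 94, ∞]
D(3):
  [∞, -∞, -∞, -∞]
  [-∞, ∞, -∞, 52]
  [-∞, 35, ∞, 72]
  [33, 35, 94, ∞]
D(4):
  [∞, -∞, -∞, -∞]
  [33, ∞, 52, 52]
  [33, 35, ∞, 72]
  [33, 35, 94, ∞]
Answer: T*[3][1] = 33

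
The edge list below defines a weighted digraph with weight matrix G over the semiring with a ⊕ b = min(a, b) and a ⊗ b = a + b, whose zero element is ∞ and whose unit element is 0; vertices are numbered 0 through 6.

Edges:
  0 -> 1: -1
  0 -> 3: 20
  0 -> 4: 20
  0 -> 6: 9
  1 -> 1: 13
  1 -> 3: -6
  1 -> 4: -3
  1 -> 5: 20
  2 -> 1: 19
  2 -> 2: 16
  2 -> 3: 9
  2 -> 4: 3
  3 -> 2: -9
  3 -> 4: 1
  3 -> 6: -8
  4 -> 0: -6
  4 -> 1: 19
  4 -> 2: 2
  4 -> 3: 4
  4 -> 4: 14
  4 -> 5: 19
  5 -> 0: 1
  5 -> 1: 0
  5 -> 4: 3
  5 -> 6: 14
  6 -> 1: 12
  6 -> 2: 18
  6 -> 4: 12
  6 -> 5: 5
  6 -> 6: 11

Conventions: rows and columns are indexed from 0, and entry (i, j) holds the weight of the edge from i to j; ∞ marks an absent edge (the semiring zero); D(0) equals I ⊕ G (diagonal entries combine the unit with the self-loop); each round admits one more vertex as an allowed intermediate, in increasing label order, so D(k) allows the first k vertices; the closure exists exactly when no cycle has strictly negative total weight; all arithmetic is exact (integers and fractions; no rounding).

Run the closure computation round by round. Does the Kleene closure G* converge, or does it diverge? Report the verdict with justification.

D(0):
  [0, -1, ∞, 20, 20, ∞, 9]
  [∞, 0, ∞, -6, -3, 20, ∞]
  [∞, 19, 0, 9, 3, ∞, ∞]
  [∞, ∞, -9, 0, 1, ∞, -8]
  [-6, 19, 2, 4, 0, 19, ∞]
  [1, 0, ∞, ∞, 3, 0, 14]
  [∞, 12, 18, ∞, 12, 5, 0]
D(1):
  [0, -1, ∞, 20, 20, ∞, 9]
  [∞, 0, ∞, -6, -3, 20, ∞]
  [∞, 19, 0, 9, 3, ∞, ∞]
  [∞, ∞, -9, 0, 1, ∞, -8]
  [-6, -7, 2, 4, 0, 19, 3]
  [1, 0, ∞, 21, 3, 0, 10]
  [∞, 12, 18, ∞, 12, 5, 0]
Detection: at round 2, diagonal entry (4, 4) turns strictly negative.
Key observation: the cycle 4->0->1->4 has total weight (-6) + (-1) + (-3), which is strictly negative.
Answer: DIVERGES — negative cycle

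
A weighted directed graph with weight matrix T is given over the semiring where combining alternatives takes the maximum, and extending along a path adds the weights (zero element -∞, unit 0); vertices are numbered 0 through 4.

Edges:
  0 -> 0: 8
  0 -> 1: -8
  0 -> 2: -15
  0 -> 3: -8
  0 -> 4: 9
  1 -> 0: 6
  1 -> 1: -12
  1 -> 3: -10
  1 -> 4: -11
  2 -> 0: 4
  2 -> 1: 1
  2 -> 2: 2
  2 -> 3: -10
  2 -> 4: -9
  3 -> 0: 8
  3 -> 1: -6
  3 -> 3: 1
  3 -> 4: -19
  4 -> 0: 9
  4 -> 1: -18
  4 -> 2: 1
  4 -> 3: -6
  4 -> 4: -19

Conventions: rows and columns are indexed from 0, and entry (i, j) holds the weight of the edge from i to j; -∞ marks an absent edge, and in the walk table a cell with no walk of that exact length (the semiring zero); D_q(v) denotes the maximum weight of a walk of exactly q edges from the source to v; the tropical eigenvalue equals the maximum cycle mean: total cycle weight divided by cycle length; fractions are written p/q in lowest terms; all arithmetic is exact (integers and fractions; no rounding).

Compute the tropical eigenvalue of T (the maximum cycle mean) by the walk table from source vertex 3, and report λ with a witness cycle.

q=0: [-∞, -∞, -∞, 0, -∞]
q=1: [8, -6, -∞, 1, -19]
q=2: [16, 0, -7, 2, 17]
q=3: [26, 8, 18, 11, 25]
q=4: [34, 19, 26, 19, 35]
q=5: [44, 27, 36, 29, 43]
Optimal cycle mean attained by: cycle 0->4->0, total 9 + 9, length 2.
Answer: λ = 9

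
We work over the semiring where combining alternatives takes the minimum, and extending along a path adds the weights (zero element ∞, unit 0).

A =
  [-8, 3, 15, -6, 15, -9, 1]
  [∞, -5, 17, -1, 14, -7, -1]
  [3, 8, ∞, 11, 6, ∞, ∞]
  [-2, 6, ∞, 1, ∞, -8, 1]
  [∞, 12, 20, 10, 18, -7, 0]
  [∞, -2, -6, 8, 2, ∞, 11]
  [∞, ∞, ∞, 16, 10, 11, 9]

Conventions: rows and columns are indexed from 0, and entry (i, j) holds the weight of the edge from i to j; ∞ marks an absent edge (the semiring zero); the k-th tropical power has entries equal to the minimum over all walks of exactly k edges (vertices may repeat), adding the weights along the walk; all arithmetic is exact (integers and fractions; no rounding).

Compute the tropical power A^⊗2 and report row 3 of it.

A^⊗2:
  [-16, -11, -15, -14, -7, -17, -7]
  [-3, -10, -13, -6, -5, -12, -6]
  [-5, 3, 18, -3, 18, -6, 4]
  [-10, -10, -14, -8, -6, -11, -1]
  [8, -9, -13, 1, -5, 2, 4]
  [-3, -7, 15, -3, 0, -9, -3]
  [14, 9, 5, 17, 13, 3, 10]
Answer: row 3 of A^⊗2 = [-10, -10, -14, -8, -6, -11, -1]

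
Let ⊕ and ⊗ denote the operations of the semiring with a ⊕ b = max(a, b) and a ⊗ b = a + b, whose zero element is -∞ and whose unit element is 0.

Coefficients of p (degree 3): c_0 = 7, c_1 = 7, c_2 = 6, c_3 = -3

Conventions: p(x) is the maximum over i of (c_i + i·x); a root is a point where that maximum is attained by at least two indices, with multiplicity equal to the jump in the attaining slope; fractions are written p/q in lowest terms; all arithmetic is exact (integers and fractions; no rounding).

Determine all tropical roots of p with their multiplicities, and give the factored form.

hull edge (i=0, c=7) to (i=1, c=7): slope 0, span 1
hull edge (i=1, c=7) to (i=2, c=6): slope -1, span 1
hull edge (i=2, c=6) to (i=3, c=-3): slope -9, span 1
Factored form: p(x) = -3 ⊗ (x ⊕ 0) ⊗ (x ⊕ 1) ⊗ (x ⊕ 9)
Answer: roots = 0 (mult 1), 1 (mult 1), 9 (mult 1)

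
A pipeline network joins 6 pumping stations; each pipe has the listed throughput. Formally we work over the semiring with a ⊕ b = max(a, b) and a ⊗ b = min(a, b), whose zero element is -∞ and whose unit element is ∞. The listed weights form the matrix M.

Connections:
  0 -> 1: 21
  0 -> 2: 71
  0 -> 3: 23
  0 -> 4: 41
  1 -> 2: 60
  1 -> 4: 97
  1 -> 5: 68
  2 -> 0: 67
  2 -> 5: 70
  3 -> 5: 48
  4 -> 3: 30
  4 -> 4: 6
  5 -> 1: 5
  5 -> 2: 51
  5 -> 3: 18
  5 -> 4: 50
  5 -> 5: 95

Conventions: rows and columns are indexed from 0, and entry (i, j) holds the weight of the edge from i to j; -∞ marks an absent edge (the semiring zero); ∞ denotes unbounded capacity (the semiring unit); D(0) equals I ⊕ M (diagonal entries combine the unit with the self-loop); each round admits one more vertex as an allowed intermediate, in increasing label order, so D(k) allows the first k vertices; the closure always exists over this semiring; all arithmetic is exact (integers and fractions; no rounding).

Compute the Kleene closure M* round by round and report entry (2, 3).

D(0):
  [∞, 21, 71, 23, 41, -∞]
  [-∞, ∞, 60, -∞, 97, 68]
  [67, -∞, ∞, -∞, -∞, 70]
  [-∞, -∞, -∞, ∞, -∞, 48]
  [-∞, -∞, -∞, 30, ∞, -∞]
  [-∞, 5, 51, 18, 50, ∞]
D(1):
  [∞, 21, 71, 23, 41, -∞]
  [-∞, ∞, 60, -∞, 97, 68]
  [67, 21, ∞, 23, 41, 70]
  [-∞, -∞, -∞, ∞, -∞, 48]
  [-∞, -∞, -∞, 30, ∞, -∞]
  [-∞, 5, 51, 18, 50, ∞]
D(2):
  [∞, 21, 71, 23, 41, 21]
  [-∞, ∞, 60, -∞, 97, 68]
  [67, 21, ∞, 23, 41, 70]
  [-∞, -∞, -∞, ∞, -∞, 48]
  [-∞, -∞, -∞, 30, ∞, -∞]
  [-∞, 5, 51, 18, 50, ∞]
D(3):
  [∞, 21, 71, 23, 41, 70]
  [60, ∞, 60, 23, 97, 68]
  [67, 21, ∞, 23, 41, 70]
  [-∞, -∞, -∞, ∞, -∞, 48]
  [-∞, -∞, -∞, 30, ∞, -∞]
  [51, 21, 51, 23, 50, ∞]
D(4):
  [∞, 21, 71, 23, 41, 70]
  [60, ∞, 60, 23, 97, 68]
  [67, 21, ∞, 23, 41, 70]
  [-∞, -∞, -∞, ∞, -∞, 48]
  [-∞, -∞, -∞, 30, ∞, 30]
  [51, 21, 51, 23, 50, ∞]
D(5):
  [∞, 21, 71, 30, 41, 70]
  [60, ∞, 60, 30, 97, 68]
  [67, 21, ∞, 30, 41, 70]
  [-∞, -∞, -∞, ∞, -∞, 48]
  [-∞, -∞, -∞, 30, ∞, 30]
  [51, 21, 51, 30, 50, ∞]
D(6):
  [∞, 21, 71, 30, 50, 70]
  [60, ∞, 60, 30, 97, 68]
  [67, 21, ∞, 30, 50, 70]
  [48, 21, 48, ∞, 48, 48]
  [30, 21, 30, 30, ∞, 30]
  [51, 21, 51, 30, 50, ∞]
Answer: M*[2][3] = 30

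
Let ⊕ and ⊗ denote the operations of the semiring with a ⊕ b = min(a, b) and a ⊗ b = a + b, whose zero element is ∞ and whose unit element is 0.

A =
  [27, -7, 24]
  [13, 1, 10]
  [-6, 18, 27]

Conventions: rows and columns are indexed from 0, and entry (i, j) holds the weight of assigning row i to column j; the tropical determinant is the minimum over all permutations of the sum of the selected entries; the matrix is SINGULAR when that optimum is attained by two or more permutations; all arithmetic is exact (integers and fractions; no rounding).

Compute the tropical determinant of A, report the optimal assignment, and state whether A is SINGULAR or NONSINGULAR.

σ = (0, 1, 2): 27 + 1 + 27 = 55
σ = (0, 2, 1): 27 + 10 + 18 = 55
σ = (1, 0, 2): (-7) + 13 + 27 = 33
σ = (1, 2, 0): (-7) + 10 + (-6) = -3
σ = (2, 0, 1): 24 + 13 + 18 = 55
σ = (2, 1, 0): 24 + 1 + (-6) = 19
Optimal value attained by: σ = (1, 2, 0).
Answer: det⊕(A) = -3; verdict: NONSINGULAR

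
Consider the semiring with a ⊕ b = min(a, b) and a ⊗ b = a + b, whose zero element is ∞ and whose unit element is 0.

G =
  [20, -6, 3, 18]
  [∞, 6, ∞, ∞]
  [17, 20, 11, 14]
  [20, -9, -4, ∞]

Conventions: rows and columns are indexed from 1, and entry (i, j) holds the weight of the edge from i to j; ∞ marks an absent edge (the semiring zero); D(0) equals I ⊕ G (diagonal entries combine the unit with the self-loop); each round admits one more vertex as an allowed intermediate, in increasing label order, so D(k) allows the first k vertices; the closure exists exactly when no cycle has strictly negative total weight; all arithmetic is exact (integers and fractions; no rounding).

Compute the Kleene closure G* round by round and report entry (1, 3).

D(0):
  [0, -6, 3, 18]
  [∞, 0, ∞, ∞]
  [17, 20, 0, 14]
  [20, -9, -4, 0]
D(1):
  [0, -6, 3, 18]
  [∞, 0, ∞, ∞]
  [17, 11, 0, 14]
  [20, -9, -4, 0]
D(2):
  [0, -6, 3, 18]
  [∞, 0, ∞, ∞]
  [17, 11, 0, 14]
  [20, -9, -4, 0]
D(3):
  [0, -6, 3, 17]
  [∞, 0, ∞, ∞]
  [17, 11, 0, 14]
  [13, -9, -4, 0]
D(4):
  [0, -6, 3, 17]
  [∞, 0, ∞, ∞]
  [17, 5, 0, 14]
  [13, -9, -4, 0]
Answer: G*[1][3] = 3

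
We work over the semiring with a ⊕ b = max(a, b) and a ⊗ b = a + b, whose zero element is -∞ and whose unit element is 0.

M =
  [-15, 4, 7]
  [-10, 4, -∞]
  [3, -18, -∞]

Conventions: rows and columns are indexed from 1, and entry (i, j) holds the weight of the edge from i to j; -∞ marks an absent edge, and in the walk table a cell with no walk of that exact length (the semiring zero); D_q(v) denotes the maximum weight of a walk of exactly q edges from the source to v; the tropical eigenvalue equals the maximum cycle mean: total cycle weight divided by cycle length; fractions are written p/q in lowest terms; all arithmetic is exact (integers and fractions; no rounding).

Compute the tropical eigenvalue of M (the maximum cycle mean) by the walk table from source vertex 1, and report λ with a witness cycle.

q=0: [0, -∞, -∞]
q=1: [-15, 4, 7]
q=2: [10, 8, -8]
q=3: [-2, 14, 17]
Optimal cycle mean attained by: cycle 1->3->1, total 7 + 3, length 2.
Answer: λ = 5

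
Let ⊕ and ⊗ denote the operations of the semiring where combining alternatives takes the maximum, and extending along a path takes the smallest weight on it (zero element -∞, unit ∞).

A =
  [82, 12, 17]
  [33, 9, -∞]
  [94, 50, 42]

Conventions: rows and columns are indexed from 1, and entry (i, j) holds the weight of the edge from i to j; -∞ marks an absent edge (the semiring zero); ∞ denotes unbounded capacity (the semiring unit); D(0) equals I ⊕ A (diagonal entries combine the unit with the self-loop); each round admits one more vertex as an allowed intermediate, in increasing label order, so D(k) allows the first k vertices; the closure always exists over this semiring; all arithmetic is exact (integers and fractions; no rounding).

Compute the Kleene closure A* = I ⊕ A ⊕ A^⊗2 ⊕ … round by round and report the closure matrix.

D(0):
  [∞, 12, 17]
  [33, ∞, -∞]
  [94, 50, ∞]
D(1):
  [∞, 12, 17]
  [33, ∞, 17]
  [94, 50, ∞]
D(2):
  [∞, 12, 17]
  [33, ∞, 17]
  [94, 50, ∞]
D(3):
  [∞, 17, 17]
  [33, ∞, 17]
  [94, 50, ∞]
Answer: A* = [[∞, 17, 17], [33, ∞, 17], [94, 50, ∞]]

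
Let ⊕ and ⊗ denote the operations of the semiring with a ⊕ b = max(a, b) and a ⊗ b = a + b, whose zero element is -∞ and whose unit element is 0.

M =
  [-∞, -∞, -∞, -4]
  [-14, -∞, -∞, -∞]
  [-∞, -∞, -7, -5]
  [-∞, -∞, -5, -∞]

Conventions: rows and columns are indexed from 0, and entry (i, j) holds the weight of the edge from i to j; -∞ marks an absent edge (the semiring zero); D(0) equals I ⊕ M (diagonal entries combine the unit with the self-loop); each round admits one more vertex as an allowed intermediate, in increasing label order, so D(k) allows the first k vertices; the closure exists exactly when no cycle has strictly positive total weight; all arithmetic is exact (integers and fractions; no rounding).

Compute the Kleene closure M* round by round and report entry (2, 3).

D(0):
  [0, -∞, -∞, -4]
  [-14, 0, -∞, -∞]
  [-∞, -∞, 0, -5]
  [-∞, -∞, -5, 0]
D(1):
  [0, -∞, -∞, -4]
  [-14, 0, -∞, -18]
  [-∞, -∞, 0, -5]
  [-∞, -∞, -5, 0]
D(2):
  [0, -∞, -∞, -4]
  [-14, 0, -∞, -18]
  [-∞, -∞, 0, -5]
  [-∞, -∞, -5, 0]
D(3):
  [0, -∞, -∞, -4]
  [-14, 0, -∞, -18]
  [-∞, -∞, 0, -5]
  [-∞, -∞, -5, 0]
D(4):
  [0, -∞, -9, -4]
  [-14, 0, -23, -18]
  [-∞, -∞, 0, -5]
  [-∞, -∞, -5, 0]
Answer: M*[2][3] = -5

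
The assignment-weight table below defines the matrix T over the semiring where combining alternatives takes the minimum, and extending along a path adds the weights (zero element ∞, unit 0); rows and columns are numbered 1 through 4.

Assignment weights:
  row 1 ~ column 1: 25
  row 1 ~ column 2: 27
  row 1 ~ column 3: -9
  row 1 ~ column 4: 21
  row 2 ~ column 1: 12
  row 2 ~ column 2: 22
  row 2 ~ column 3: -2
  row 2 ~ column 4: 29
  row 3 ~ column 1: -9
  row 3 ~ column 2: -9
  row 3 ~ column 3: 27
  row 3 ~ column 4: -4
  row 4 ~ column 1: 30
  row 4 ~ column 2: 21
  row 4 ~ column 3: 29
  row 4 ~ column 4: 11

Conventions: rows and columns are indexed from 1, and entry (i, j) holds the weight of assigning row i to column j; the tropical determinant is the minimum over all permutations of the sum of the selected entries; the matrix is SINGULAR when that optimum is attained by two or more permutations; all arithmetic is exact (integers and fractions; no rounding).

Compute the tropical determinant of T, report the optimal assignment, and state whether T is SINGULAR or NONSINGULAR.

σ = (1, 2, 3, 4): 25 + 22 + 27 + 11 = 85
σ = (1, 2, 4, 3): 25 + 22 + (-4) + 29 = 72
σ = (1, 3, 2, 4): 25 + (-2) + (-9) + 11 = 25
σ = (1, 3, 4, 2): 25 + (-2) + (-4) + 21 = 40
σ = (1, 4, 2, 3): 25 + 29 + (-9) + 29 = 74
σ = (1, 4, 3, 2): 25 + 29 + 27 + 21 = 102
σ = (2, 1, 3, 4): 27 + 12 + 27 + 11 = 77
σ = (2, 1, 4, 3): 27 + 12 + (-4) + 29 = 64
σ = (2, 3, 1, 4): 27 + (-2) + (-9) + 11 = 27
σ = (2, 3, 4, 1): 27 + (-2) + (-4) + 30 = 51
σ = (2, 4, 1, 3): 27 + 29 + (-9) + 29 = 76
σ = (2, 4, 3, 1): 27 + 29 + 27 + 30 = 113
σ = (3, 1, 2, 4): (-9) + 12 + (-9) + 11 = 5
σ = (3, 1, 4, 2): (-9) + 12 + (-4) + 21 = 20
σ = (3, 2, 1, 4): (-9) + 22 + (-9) + 11 = 15
σ = (3, 2, 4, 1): (-9) + 22 + (-4) + 30 = 39
σ = (3, 4, 1, 2): (-9) + 29 + (-9) + 21 = 32
σ = (3, 4, 2, 1): (-9) + 29 + (-9) + 30 = 41
σ = (4, 1, 2, 3): 21 + 12 + (-9) + 29 = 53
σ = (4, 1, 3, 2): 21 + 12 + 27 + 21 = 81
σ = (4, 2, 1, 3): 21 + 22 + (-9) + 29 = 63
σ = (4, 2, 3, 1): 21 + 22 + 27 + 30 = 100
σ = (4, 3, 1, 2): 21 + (-2) + (-9) + 21 = 31
σ = (4, 3, 2, 1): 21 + (-2) + (-9) + 30 = 40
Optimal value attained by: σ = (3, 1, 2, 4).
Answer: det⊕(T) = 5; verdict: NONSINGULAR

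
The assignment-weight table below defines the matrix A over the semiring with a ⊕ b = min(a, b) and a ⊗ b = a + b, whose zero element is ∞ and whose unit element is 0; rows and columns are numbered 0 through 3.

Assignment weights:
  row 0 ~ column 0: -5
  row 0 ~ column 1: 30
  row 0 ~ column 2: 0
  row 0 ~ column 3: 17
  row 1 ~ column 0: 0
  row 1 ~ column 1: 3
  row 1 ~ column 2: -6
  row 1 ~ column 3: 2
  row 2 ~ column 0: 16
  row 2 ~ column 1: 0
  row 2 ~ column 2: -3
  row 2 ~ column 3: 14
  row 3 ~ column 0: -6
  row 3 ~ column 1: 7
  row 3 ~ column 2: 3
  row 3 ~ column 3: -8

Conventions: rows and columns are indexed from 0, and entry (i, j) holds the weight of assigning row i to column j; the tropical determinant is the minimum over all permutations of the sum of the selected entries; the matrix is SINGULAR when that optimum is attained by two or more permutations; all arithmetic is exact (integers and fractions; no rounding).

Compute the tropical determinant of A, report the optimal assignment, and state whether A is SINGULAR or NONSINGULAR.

σ = (0, 1, 2, 3): (-5) + 3 + (-3) + (-8) = -13
σ = (0, 1, 3, 2): (-5) + 3 + 14 + 3 = 15
σ = (0, 2, 1, 3): (-5) + (-6) + 0 + (-8) = -19
σ = (0, 2, 3, 1): (-5) + (-6) + 14 + 7 = 10
σ = (0, 3, 1, 2): (-5) + 2 + 0 + 3 = 0
σ = (0, 3, 2, 1): (-5) + 2 + (-3) + 7 = 1
σ = (1, 0, 2, 3): 30 + 0 + (-3) + (-8) = 19
σ = (1, 0, 3, 2): 30 + 0 + 14 + 3 = 47
σ = (1, 2, 0, 3): 30 + (-6) + 16 + (-8) = 32
σ = (1, 2, 3, 0): 30 + (-6) + 14 + (-6) = 32
σ = (1, 3, 0, 2): 30 + 2 + 16 + 3 = 51
σ = (1, 3, 2, 0): 30 + 2 + (-3) + (-6) = 23
σ = (2, 0, 1, 3): 0 + 0 + 0 + (-8) = -8
σ = (2, 0, 3, 1): 0 + 0 + 14 + 7 = 21
σ = (2, 1, 0, 3): 0 + 3 + 16 + (-8) = 11
σ = (2, 1, 3, 0): 0 + 3 + 14 + (-6) = 11
σ = (2, 3, 0, 1): 0 + 2 + 16 + 7 = 25
σ = (2, 3, 1, 0): 0 + 2 + 0 + (-6) = -4
σ = (3, 0, 1, 2): 17 + 0 + 0 + 3 = 20
σ = (3, 0, 2, 1): 17 + 0 + (-3) + 7 = 21
σ = (3, 1, 0, 2): 17 + 3 + 16 + 3 = 39
σ = (3, 1, 2, 0): 17 + 3 + (-3) + (-6) = 11
σ = (3, 2, 0, 1): 17 + (-6) + 16 + 7 = 34
σ = (3, 2, 1, 0): 17 + (-6) + 0 + (-6) = 5
Optimal value attained by: σ = (0, 2, 1, 3).
Answer: det⊕(A) = -19; verdict: NONSINGULAR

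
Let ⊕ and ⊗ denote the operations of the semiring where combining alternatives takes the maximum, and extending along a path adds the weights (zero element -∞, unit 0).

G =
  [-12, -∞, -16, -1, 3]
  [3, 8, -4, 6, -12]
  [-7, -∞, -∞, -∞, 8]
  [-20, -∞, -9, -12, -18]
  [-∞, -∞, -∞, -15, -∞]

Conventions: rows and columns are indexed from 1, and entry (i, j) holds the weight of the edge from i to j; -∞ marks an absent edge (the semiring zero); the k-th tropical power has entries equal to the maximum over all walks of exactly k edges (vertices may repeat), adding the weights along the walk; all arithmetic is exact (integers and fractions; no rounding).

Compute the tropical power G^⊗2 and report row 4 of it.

G^⊗2:
  [-21, -∞, -10, -12, -8]
  [11, 16, 4, 14, 6]
  [-19, -∞, -23, -7, -4]
  [-16, -∞, -21, -21, -1]
  [-35, -∞, -24, -27, -33]
Answer: row 4 of G^⊗2 = [-16, -∞, -21, -21, -1]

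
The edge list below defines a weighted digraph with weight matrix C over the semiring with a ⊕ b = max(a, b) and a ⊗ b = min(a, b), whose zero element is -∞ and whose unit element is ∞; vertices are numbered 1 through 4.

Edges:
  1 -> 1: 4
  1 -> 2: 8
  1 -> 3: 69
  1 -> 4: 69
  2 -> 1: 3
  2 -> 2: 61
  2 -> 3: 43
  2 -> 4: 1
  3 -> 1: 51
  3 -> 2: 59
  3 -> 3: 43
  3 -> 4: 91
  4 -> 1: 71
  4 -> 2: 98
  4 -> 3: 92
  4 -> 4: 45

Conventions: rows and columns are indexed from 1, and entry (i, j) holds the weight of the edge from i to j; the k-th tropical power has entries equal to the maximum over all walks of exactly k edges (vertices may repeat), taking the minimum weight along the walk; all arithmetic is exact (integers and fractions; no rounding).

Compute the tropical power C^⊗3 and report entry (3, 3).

C^⊗2:
  [69, 69, 69, 69]
  [43, 61, 43, 43]
  [71, 91, 91, 51]
  [51, 61, 69, 91]
C^⊗3:
  [69, 69, 69, 69]
  [43, 61, 43, 43]
  [51, 61, 69, 91]
  [71, 91, 91, 69]
Key observation: the optimum is the walk 3->4->1->3, with weight 91 min 71 min 69 = 69.
Optimal value attained by: walk 3->4->1->3.
Answer: (C^⊗3)[3][3] = 69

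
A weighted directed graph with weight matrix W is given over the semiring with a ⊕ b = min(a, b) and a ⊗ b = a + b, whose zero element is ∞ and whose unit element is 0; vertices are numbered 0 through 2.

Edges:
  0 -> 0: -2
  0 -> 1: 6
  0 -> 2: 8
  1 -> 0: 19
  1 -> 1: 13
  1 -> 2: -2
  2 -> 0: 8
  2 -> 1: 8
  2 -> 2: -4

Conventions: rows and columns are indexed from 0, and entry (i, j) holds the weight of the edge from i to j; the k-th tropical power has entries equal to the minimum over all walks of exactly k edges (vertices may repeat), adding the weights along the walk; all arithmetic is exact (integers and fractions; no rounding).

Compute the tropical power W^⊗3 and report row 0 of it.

W^⊗2:
  [-4, 4, 4]
  [6, 6, -6]
  [4, 4, -8]
W^⊗3:
  [-6, 2, 0]
  [2, 2, -10]
  [0, 0, -12]
Answer: row 0 of W^⊗3 = [-6, 2, 0]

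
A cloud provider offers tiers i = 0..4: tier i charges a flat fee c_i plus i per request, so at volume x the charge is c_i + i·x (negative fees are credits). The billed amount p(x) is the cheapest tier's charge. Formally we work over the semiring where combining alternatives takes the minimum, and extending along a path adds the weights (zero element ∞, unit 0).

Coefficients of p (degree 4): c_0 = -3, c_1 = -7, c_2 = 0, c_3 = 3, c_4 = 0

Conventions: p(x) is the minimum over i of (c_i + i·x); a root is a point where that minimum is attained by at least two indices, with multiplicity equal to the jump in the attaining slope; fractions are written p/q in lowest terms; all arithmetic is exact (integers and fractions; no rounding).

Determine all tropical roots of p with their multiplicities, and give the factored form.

hull edge (i=0, c=-3) to (i=1, c=-7): slope -4, span 1
hull edge (i=1, c=-7) to (i=4, c=0): slope 7/3, span 3
Factored form: p(x) = 0 ⊗ (x ⊕ (-7/3)) ⊗ (x ⊕ (-7/3)) ⊗ (x ⊕ (-7/3)) ⊗ (x ⊕ 4)
Answer: roots = -7/3 (mult 3), 4 (mult 1)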